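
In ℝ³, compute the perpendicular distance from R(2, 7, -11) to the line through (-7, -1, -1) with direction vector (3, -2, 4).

Direction vector d = (3, -2, 4).
AP = (9, 8, -10); AP·d = -29, |AP|² = 245, |d|² = 29.
distance² = |AP|² − (AP·d)²/|d|² = 245 − 841/29 = 216, so the distance is 6√6.

6√6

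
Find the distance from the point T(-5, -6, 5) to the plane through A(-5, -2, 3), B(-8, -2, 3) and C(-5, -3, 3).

AB = (-3, 0, 0) and AC = (0, -1, 0), so a normal is n = AB × AC = (0, 0, 3).
Then n·(-5, -6, 5) - 9 = 6.
|n| = √(0 + 0 + 9) = 3, so the distance is |6|/3 = 2.

2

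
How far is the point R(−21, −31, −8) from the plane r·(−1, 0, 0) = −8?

29

Normal vector n = (−1, 0, 0), and n·(−21, −31, −8) − (−8) = 29.
|n| = √(1 + 0 + 0) = 1, so the distance is |29|/1 = 29.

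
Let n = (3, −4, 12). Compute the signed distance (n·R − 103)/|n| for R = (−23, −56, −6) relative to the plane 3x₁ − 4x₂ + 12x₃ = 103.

n·R − 103 = -20.
|n| = 13, so the signed distance is -20/13.

-20/13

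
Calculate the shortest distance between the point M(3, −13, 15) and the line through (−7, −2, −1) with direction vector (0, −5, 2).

6√6

Direction vector d = (0, −5, 2).
AP = (10, −11, 16), and AP × d = (58, −20, −50).
|AP × d|² = 6264 and |d|² = 29, so the distance is √(6264/29) = √216 = 6√6.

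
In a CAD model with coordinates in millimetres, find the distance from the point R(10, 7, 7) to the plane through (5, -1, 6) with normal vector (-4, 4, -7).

5/9

The plane has equation n·(r − (5, -1, 6)) = 0, i.e. n·r = -66.
Then n·(10, 7, 7) - (-66) = 5.
|n| = √(16 + 16 + 49) = 9, so the distance is |5|/9 = 5/9.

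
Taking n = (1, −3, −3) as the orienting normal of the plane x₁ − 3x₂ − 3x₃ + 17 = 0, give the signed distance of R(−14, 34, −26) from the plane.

n·R − (-17) = -21.
|n| = √19, so the signed distance is -21√19/19.

-21√19/19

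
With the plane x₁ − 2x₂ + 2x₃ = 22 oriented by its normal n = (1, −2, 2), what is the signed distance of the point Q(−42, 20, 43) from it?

n·Q − 22 = -18.
|n| = 3, so the signed distance is -18/3 = -6.

-6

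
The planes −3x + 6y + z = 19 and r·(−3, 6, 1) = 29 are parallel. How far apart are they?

5√46/23

Both planes have normal n = (−3, 6, 1), |n| = √46. Any point on the first plane is at distance |29 − 19|/|n| = 10/√46 from the second.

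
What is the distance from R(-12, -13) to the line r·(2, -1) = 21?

The normal to the line is n = (2, -1) with |n| = √5.
|n·R − 21| = |-11 − 21| = 32, so the distance is 32/√5 = 32√5/5.

32√5/5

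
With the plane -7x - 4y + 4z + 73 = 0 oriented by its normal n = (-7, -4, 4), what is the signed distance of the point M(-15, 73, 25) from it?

n·M − (-73) = -14.
|n| = 9, so the signed distance is -14/9.

-14/9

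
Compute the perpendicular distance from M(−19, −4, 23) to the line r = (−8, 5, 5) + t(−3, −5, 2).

Direction vector d = (−3, −5, 2).
AP = (−11, −9, 18); AP·d = 114, |AP|² = 526, |d|² = 38.
distance² = |AP|² − (AP·d)²/|d|² = 526 − 12996/38 = 184, so the distance is 2√46.

2√46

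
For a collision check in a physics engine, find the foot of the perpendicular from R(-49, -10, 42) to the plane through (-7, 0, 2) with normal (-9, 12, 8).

(-31, -34, 26)

n = (-9, 12, 8), |n|² = 289, and n·R − 79 = 578.
t = 578/289 = 2, so the foot is R − t·n = (-49, -10, 42) − 2·(-9, 12, 8) = (-31, -34, 26).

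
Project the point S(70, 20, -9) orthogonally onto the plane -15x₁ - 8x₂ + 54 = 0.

(10, -12, -9)

The perpendicular from S has direction n = (-15, -8, 0): r = (70, 20, -9) + t(-15, -8, 0).
Substitute into the plane: n·(S + tn) = -54 gives -1210 + 289t = -54, so t = 4.
Foot = (70, 20, -9) + 4·(-15, -8, 0) = (10, -12, -9).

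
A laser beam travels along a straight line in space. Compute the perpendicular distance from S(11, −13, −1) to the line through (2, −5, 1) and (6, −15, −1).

√29

A direction vector is d = (4, −10, −2).
AP = (9, −8, −2), and AP × d = (−4, 10, −58).
|AP × d|² = 3480 and |d|² = 120, so the distance is √(3480/120) = √29.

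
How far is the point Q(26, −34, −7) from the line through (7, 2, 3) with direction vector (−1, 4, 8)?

2√257

Direction vector d = (−1, 4, 8).
AP = (19, −36, −10), and AP × d = (−248, −142, 40).
|AP × d|² = 83268 and |d|² = 81, so the distance is √(83268/81) = √1028 = 2√257.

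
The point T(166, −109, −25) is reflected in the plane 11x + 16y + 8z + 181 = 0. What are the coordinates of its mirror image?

With n = (11, 16, 8), the signed offset is (n·T − (-181))/|n|² = 63/441 = 1/7.
T' = T − 2t·n = (166, −109, −25) − (2/7)·(11, 16, 8) = (1140/7, −795/7, −191/7).

(1140/7, -795/7, -191/7)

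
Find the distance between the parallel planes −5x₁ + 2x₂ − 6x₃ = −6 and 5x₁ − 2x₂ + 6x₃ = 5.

1/√65

Divide the second equation by -1 to match normals: −5x₁ + 2x₂ − 6x₃ = -5.
With common normal n = (−5, 2, −6) (|n| = √65), the distance is |(-6) − (-5)|/|n| = 1/√65.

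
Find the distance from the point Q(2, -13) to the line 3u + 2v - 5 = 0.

The normal to the line is n = (3, 2) with |n| = √13.
|n·Q − 5| = |-20 − 5| = 25, so the distance is 25/√13 = 25√13/13.

25√13/13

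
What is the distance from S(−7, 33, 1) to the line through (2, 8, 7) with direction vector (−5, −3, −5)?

Direction vector d = (−5, −3, −5).
AP = (−9, 25, −6), and AP × d = (−143, −15, 152).
|AP × d|² = 43778 and |d|² = 59, so the distance is √(43778/59) = √742.

√742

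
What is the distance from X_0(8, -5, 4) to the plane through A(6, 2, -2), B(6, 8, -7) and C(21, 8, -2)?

3√65/65

AB = (0, 6, -5) and AC = (15, 6, 0), so a normal is n = AB × AC = (30, -75, -90).
d = |30·8 + (-75)·(-5) + (-90)·4 − 210| / √(900 + 5625 + 8100) = |45| / (15√65) = 3√65/65.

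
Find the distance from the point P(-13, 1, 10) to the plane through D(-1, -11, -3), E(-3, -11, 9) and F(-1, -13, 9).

DE = (-2, 0, 12) and DF = (0, -2, 12), so a normal is n = DE × DF = (24, 24, 4).
Then n·(-13, 1, 10) - (-300) = 52.
|n| = √(576 + 576 + 16) = 4√73, so the distance is |52|/(4√73) = 13√73/73.

13/√73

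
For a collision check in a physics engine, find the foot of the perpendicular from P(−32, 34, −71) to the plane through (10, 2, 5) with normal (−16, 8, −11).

(32, 2, -27)

n = (−16, 8, −11), |n|² = 441, and n·P − (-199) = 1764.
t = 1764/441 = 4, so the foot is P − t·n = (−32, 34, −71) − 4·(−16, 8, −11) = (32, 2, −27).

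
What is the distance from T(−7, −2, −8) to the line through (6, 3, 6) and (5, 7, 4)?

3√41

A direction vector is d = (−1, 4, −2).
AP = (−13, −5, −14), and AP × d = (66, −12, −57).
|AP × d|² = 7749 and |d|² = 21, so the distance is √(7749/21) = √369 = 3√41.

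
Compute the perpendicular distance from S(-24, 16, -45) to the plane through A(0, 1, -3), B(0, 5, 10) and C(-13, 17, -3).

1

AB = (0, 4, 13) and AC = (-13, 16, 0), so a normal is n = AB × AC = (-208, -169, 52).
n = (-208, -169, 52); n·P − (-325) = 273; |n| = 273; distance = 273/273 = 1.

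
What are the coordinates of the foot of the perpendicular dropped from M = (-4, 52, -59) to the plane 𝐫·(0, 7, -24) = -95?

The perpendicular from M has direction n = (0, 7, -24): r = (-4, 52, -59) + t(0, 7, -24).
Substitute into the plane: n·(M + tn) = -95 gives 1780 + 625t = -95, so t = -3.
Foot = (-4, 52, -59) + (-3)·(0, 7, -24) = (-4, 31, 13).

(-4, 31, 13)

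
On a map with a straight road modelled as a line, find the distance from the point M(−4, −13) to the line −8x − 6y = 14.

48/5

The normal to the line is n = (−8, −6) with |n| = 10.
|n·M − 14| = |110 − 14| = 96, so the distance is 96/10 = 48/5.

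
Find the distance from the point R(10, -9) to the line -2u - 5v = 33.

8/√29

The normal to the line is n = (-2, -5) with |n| = √29.
|n·R − 33| = |25 − 33| = 8, so the distance is 8/√29.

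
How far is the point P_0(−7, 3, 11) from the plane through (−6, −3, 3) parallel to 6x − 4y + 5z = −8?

Parallel planes share the normal n = (6, −4, 5); since (−6, −3, 3) lies on the plane, its equation is 6x − 4y + 5z = -9.
d = |6·(-7) + (-4)·3 + 5·11 − (-9)| / √(36 + 16 + 25) = |10| / √77 = 10/√77.

10√77/77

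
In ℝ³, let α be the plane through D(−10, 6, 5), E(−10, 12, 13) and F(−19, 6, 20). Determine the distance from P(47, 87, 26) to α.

DE = (0, 6, 8) and DF = (−9, 0, 15), so a normal is n = DE × DF = (90, −72, 54).
n = (90, −72, 54); n·P − (-1062) = 432; |n| = 90√2; distance = 432/(90√2) = 12√2/5.

12√2/5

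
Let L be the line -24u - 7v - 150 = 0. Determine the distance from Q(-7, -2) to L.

The normal to the line is n = (-24, -7) with |n| = 25.
|n·Q − 150| = |182 − 150| = 32, so the distance is 32/25.

32/25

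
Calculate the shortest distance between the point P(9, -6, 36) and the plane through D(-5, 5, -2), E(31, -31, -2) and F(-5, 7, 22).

2/17

DE = (36, -36, 0) and DF = (0, 2, 24), so a normal is n = DE × DF = (-864, -864, 72).
d = |(-864)·9 + (-864)·(-6) + 72·36 − (-144)| / √(746496 + 746496 + 5184) = |144| / 1224 = 2/17.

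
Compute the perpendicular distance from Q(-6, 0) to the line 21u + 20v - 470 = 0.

d = |21·(-6) + 20·0 − 470| / √(441 + 400) = |-596|/29 = 596/29.

596/29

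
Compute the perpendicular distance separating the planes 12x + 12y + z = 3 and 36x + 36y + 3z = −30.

13/17

Divide the second equation by 3 to match normals: 12x + 12y + z = -10.
With common normal n = (12, 12, 1) (|n| = 17), the distance is |3 − (-10)|/|n| = 13/17.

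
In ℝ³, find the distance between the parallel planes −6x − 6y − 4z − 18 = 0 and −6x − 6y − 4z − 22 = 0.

2/√22

With common normal n = (−6, −6, −4) (|n| = 2√22), the distance is |18 − 22|/|n| = 4/(2√22) = 2/√22.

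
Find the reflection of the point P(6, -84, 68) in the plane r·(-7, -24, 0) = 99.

n = (-7, -24, 0), |n|² = 625, n·P − 99 = 1875, so t = 1875/625 = 3.
Foot F = P − 3·n = (27, -12, 68); the reflection is 2F − P = (48, 60, 68).

(48, 60, 68)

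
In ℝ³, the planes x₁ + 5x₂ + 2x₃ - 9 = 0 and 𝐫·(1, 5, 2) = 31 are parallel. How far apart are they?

With common normal n = (1, 5, 2) (|n| = √30), the distance is |9 − 31|/|n| = 22/√30 = 11√30/15.

11√30/15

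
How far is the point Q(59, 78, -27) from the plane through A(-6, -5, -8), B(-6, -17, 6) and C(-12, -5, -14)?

7

AB = (0, -12, 14) and AC = (-6, 0, -6), so a normal is n = AB × AC = (72, -84, -72).
Then n·(59, 78, -27) - 564 = -924.
|n| = √(5184 + 7056 + 5184) = 132, so the distance is |-924|/132 = 7.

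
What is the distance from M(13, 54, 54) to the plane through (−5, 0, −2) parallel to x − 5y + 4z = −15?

Parallel planes share the normal n = (1, −5, 4); since (−5, 0, −2) lies on the plane, its equation is x − 5y + 4z = -13.
n = (1, −5, 4); n·P − (-13) = -28; |n| = √42; distance = 28/√42 = 2√42/3.

28/√42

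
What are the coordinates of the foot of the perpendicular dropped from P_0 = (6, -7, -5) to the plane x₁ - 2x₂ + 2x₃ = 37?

n = (1, -2, 2), |n|² = 9, and n·P_0 − 37 = -27.
t = -27/9 = -3, so the foot is P_0 − t·n = (6, -7, -5) − (-3)·(1, -2, 2) = (9, -13, 1).

(9, -13, 1)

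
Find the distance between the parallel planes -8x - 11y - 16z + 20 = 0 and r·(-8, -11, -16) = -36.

Both planes have normal n = (-8, -11, -16), |n| = 21. Any point on the first plane is at distance |(-36) − (-20)|/|n| = 16/21 from the second.

16/21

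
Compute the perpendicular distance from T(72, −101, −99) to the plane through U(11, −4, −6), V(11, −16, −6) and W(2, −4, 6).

UV = (0, −12, 0) and UW = (−9, 0, 12), so a normal is n = UV × UW = (−144, 0, −108).
Then n·(72, −101, −99) − (−936) = 1260.
|n| = √(20736 + 0 + 11664) = 180, so the distance is |1260|/180 = 7.

7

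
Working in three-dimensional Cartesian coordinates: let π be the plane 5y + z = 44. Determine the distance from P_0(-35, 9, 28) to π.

29√26/26

d = |5·9 + 1·28 − 44| / √(0 + 25 + 1) = |29| / √26 = 29√26/26.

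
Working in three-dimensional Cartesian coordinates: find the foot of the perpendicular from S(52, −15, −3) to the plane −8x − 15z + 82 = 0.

(44, -15, -18)

n = (−8, 0, −15), |n|² = 289, and n·S − (-82) = -289.
t = -289/289 = -1, so the foot is S − t·n = (52, −15, −3) − (-1)·(−8, 0, −15) = (44, −15, −18).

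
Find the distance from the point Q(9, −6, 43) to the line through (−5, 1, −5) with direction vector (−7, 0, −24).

Direction vector d = (−7, 0, −24).
AP = (14, −7, 48), and AP × d = (168, 0, −49).
|AP × d|² = 30625 and |d|² = 625, so the distance is √(30625/625) = √49 = 7.

7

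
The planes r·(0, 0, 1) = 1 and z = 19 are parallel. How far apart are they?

18

Both planes have normal n = (0, 0, 1), |n| = 1. Any point on the first plane is at distance |19 − 1|/|n| = 18/1 = 18 from the second.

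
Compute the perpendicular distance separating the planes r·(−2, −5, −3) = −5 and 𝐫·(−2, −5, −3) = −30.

25/√38

Both planes have normal n = (−2, −5, −3), |n| = √38. Any point on the first plane is at distance |(-30) − (-5)|/|n| = 25/√38 = 25√38/38 from the second.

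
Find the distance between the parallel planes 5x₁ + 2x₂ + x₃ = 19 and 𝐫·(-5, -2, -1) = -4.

√30/2

Divide the second equation by -1 to match normals: 5x₁ + 2x₂ + x₃ = 4.
Both planes have normal n = (5, 2, 1), |n| = √30. Any point on the first plane is at distance |4 − 19|/|n| = 15/√30 from the second.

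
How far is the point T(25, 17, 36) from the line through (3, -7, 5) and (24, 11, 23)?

A direction vector is d = (21, 18, 18).
AP = (22, 24, 31), and AP × d = (-126, 255, -108).
|AP × d|² = 92565 and |d|² = 1089, so the distance is √(92565/1089) = √85.

√85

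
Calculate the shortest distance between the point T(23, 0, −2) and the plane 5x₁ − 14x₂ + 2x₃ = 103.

Normal vector n = (5, −14, 2), and n·(23, 0, −2) − 103 = 8.
|n| = √(25 + 196 + 4) = 15, so the distance is |8|/15 = 8/15.

8/15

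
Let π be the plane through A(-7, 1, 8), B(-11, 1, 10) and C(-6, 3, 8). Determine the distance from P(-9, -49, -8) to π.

AB = (-4, 0, 2) and AC = (1, 2, 0), so a normal is n = AB × AC = (-4, 2, -8).
Then n·(-9, -49, -8) - (-34) = 36.
|n| = √(16 + 4 + 64) = 2√21, so the distance is |36|/(2√21) = 18/√21.

18/√21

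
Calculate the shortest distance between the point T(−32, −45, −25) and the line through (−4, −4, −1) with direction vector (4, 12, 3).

√337

Direction vector d = (4, 12, 3).
AP = (−28, −41, −24), and AP × d = (165, −12, −172).
|AP × d|² = 56953 and |d|² = 169, so the distance is √(56953/169) = √337.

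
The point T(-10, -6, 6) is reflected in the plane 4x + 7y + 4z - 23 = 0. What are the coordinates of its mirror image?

(-2, 8, 14)

With n = (4, 7, 4), the signed offset is (n·T − 23)/|n|² = -81/81 = -1.
T' = T − 2t·n = (-10, -6, 6) − (-2)·(4, 7, 4) = (-2, 8, 14).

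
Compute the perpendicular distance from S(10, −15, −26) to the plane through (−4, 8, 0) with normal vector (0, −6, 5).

The plane has equation n·(r − (−4, 8, 0)) = 0, i.e. n·r = -48.
d = |(-6)·(-15) + 5·(-26) − (-48)| / √(0 + 36 + 25) = |8| / √61 = 8√61/61.

8√61/61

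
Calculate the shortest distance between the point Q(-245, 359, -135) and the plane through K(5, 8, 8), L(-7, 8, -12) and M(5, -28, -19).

KL = (-12, 0, -20) and KM = (0, -36, -27), so a normal is n = KL × KM = (-720, -324, 432).
d = |(-720)·(-245) + (-324)·359 + 432·(-135) − (-2736)| / √(518400 + 104976 + 186624) = |4500| / 900 = 5.

5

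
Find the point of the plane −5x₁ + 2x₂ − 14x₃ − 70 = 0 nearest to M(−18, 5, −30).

(-8, 1, -2)

n = (−5, 2, −14), |n|² = 225, and n·M − 70 = 450.
t = 450/225 = 2, so the foot is M − t·n = (−18, 5, −30) − 2·(−5, 2, −14) = (−8, 1, −2).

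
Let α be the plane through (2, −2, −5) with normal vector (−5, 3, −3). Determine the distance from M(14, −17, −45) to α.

15/√43

The plane has equation n·(r − (2, −2, −5)) = 0, i.e. n·r = -1.
Then n·(14, −17, −45) − (−1) = 15.
|n| = √(25 + 9 + 9) = √43, so the distance is |15|/√43 = 15/√43.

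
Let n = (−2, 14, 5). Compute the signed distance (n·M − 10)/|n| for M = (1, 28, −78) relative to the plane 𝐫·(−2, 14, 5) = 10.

n·M − 10 = -10.
|n| = 15, so the signed distance is -10/15 = -2/3.

-2/3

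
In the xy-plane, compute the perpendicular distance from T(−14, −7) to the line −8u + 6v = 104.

The normal to the line is n = (−8, 6) with |n| = 10.
|n·T − 104| = |70 − 104| = 34, so the distance is 34/10 = 17/5.

17/5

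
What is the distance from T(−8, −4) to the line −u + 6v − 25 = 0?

41√37/37

d = |(-1)·(-8) + 6·(-4) − 25| / √(1 + 36) = |-41|/√37 = 41√37/37.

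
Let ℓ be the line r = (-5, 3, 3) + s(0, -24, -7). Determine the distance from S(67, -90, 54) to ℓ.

Direction vector d = (0, -24, -7).
AP = (72, -93, 51), and AP × d = (1875, 504, -1728).
|AP × d|² = 6755625 and |d|² = 625, so the distance is √(6755625/625) = √10809 = 3√1201.

3√1201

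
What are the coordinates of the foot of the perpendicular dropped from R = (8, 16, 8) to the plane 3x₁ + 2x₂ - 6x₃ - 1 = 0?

The perpendicular from R has direction n = (3, 2, -6): r = (8, 16, 8) + t(3, 2, -6).
Substitute into the plane: n·(R + tn) = 1 gives 8 + 49t = 1, so t = -1/7.
Foot = (8, 16, 8) + (-1/7)·(3, 2, -6) = (53/7, 110/7, 62/7).

(53/7, 110/7, 62/7)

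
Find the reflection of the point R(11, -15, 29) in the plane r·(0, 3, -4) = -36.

With n = (0, 3, -4), the signed offset is (n·R − (-36))/|n|² = -125/25 = -5.
R' = R − 2t·n = (11, -15, 29) − (-10)·(0, 3, -4) = (11, 15, -11).

(11, 15, -11)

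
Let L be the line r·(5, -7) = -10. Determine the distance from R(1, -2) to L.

29√74/74

d = |5·1 + (-7)·(-2) − (-10)| / √(25 + 49) = |29|/√74 = 29/√74.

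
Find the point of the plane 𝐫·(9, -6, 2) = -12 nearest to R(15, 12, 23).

The perpendicular from R has direction n = (9, -6, 2): r = (15, 12, 23) + μ(9, -6, 2).
Substitute into the plane: n·(R + μn) = -12 gives 109 + 121μ = -12, so μ = -1.
Foot = (15, 12, 23) + (-1)·(9, -6, 2) = (6, 18, 21).

(6, 18, 21)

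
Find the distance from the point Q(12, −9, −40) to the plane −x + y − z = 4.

5√3

Normal vector n = (−1, 1, −1), and n·(12, −9, −40) − 4 = 15.
|n| = √(1 + 1 + 1) = √3, so the distance is |15|/√3 = 5√3.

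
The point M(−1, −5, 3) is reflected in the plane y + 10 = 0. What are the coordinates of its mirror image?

n = (0, 1, 0), |n|² = 1, n·M − (-10) = 5, so t = 5/1 = 5.
Foot F = M − 5·n = (−1, −10, 3); the reflection is 2F − M = (−1, −15, 3).

(-1, -15, 3)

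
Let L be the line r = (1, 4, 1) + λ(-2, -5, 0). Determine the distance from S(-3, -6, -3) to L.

Direction vector d = (-2, -5, 0).
AP = (-4, -10, -4), and AP × d = (-20, 8, 0).
|AP × d|² = 464 and |d|² = 29, so the distance is √(464/29) = √16 = 4.

4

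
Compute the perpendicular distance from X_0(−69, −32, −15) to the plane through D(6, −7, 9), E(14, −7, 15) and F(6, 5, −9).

DE = (8, 0, 6) and DF = (0, 12, −18), so a normal is n = DE × DF = (−72, 144, 96).
d = |(-72)·(-69) + 144·(-32) + 96·(-15) − (-576)| / √(5184 + 20736 + 9216) = |-504| / (24√61) = 21/√61.

21√61/61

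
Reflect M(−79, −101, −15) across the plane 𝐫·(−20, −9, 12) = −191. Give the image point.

With n = (−20, −9, 12), the signed offset is (n·M − (-191))/|n|² = 2500/625 = 4.
M' = M − 2t·n = (−79, −101, −15) − 8·(−20, −9, 12) = (81, −29, −111).

(81, -29, -111)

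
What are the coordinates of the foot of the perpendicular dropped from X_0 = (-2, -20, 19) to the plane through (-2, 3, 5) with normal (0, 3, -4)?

n = (0, 3, -4), |n|² = 25, and n·X_0 − (-11) = -125.
t = -125/25 = -5, so the foot is X_0 − t·n = (-2, -20, 19) − (-5)·(0, 3, -4) = (-2, -5, -1).

(-2, -5, -1)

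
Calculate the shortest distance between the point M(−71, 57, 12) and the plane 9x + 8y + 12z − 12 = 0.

3

Normal vector n = (9, 8, 12), and n·(−71, 57, 12) − 12 = −51.
|n| = √(81 + 64 + 144) = 17, so the distance is |-51|/17 = 3.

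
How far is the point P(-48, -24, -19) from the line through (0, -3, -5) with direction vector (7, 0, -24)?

√2941

Direction vector d = (7, 0, -24).
AP = (-48, -21, -14); AP·d = 0, |AP|² = 2941, |d|² = 625.
distance² = |AP|² − (AP·d)²/|d|² = 2941 − 0/625 = 2941, so the distance is √2941.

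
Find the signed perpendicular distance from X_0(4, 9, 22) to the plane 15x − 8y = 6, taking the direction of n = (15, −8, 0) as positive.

-18/17

n·X_0 − 6 = -18.
|n| = 17, so the signed distance is -18/17.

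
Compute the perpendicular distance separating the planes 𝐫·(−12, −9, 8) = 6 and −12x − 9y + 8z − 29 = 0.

23/17

With common normal n = (−12, −9, 8) (|n| = 17), the distance is |6 − 29|/|n| = 23/17.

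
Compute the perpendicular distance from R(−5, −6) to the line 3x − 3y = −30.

The normal to the line is n = (3, −3) with |n| = 3√2.
|n·R − (-30)| = |3 − (-30)| = 33, so the distance is 33/(3√2) = 11/√2.

11/√2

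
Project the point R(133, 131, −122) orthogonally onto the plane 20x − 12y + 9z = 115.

(137, 643/5, -601/5)

The perpendicular from R has direction n = (20, −12, 9): r = (133, 131, −122) + μ(20, −12, 9).
Substitute into the plane: n·(R + μn) = 115 gives -10 + 625μ = 115, so μ = 1/5.
Foot = (133, 131, −122) + (1/5)·(20, −12, 9) = (137, 643/5, −601/5).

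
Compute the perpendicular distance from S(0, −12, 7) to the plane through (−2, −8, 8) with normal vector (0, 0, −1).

The plane has equation n·(r − (−2, −8, 8)) = 0, i.e. n·r = -8.
n = (0, 0, −1); n·P − (-8) = 1; |n| = 1; distance = 1/1 = 1.

1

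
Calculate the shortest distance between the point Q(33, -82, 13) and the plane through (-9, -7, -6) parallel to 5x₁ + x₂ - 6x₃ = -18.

21√62/62

Parallel planes share the normal n = (5, 1, -6); since (-9, -7, -6) lies on the plane, its equation is 5x₁ + x₂ - 6x₃ = -16.
d = |5·33 + 1·(-82) + (-6)·13 − (-16)| / √(25 + 1 + 36) = |21| / √62 = 21√62/62.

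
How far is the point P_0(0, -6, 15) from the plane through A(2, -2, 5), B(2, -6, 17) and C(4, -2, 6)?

AB = (0, -4, 12) and AC = (2, 0, 1), so a normal is n = AB × AC = (-4, 24, 8).
n = (-4, 24, 8); n·P − (-16) = -8; |n| = 4√41; distance = 8/(4√41) = 2√41/41.

2/√41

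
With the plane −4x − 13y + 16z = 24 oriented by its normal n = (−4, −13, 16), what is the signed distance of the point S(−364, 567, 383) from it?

n·S − 24 = 189.
|n| = 21, so the signed distance is 189/21 = 9.

9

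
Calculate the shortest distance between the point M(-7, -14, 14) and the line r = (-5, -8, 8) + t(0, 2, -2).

2

Direction vector d = (0, 2, -2).
AP = (-2, -6, 6); AP·d = -24, |AP|² = 76, |d|² = 8.
distance² = |AP|² − (AP·d)²/|d|² = 76 − 576/8 = 4, so the distance is 2.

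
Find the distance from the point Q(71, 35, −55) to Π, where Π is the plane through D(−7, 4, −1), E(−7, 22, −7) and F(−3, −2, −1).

4

DE = (0, 18, −6) and DF = (4, −6, 0), so a normal is n = DE × DF = (−36, −24, −72).
n = (−36, −24, −72); n·P − 228 = 336; |n| = 84; distance = 336/84 = 4.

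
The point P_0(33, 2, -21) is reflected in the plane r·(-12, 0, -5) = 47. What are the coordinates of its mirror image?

(-15, 2, -41)

n = (-12, 0, -5), |n|² = 169, n·P_0 − 47 = -338, so t = -338/169 = -2.
Foot F = P_0 − (-2)·n = (9, 2, -31); the reflection is 2F − P_0 = (-15, 2, -41).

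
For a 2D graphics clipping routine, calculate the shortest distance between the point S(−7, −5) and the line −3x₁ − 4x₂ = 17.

24/5

The normal to the line is n = (−3, −4) with |n| = 5.
|n·S − 17| = |41 − 17| = 24, so the distance is 24/5.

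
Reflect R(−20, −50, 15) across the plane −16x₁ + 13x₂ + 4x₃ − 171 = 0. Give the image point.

(-52, -24, 23)

n = (−16, 13, 4), |n|² = 441, n·R − 171 = -441, so t = -441/441 = -1.
Foot F = R − (-1)·n = (−36, −37, 19); the reflection is 2F − R = (−52, −24, 23).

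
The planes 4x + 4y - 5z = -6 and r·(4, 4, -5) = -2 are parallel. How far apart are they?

4/√57

With common normal n = (4, 4, -5) (|n| = √57), the distance is |(-6) − (-2)|/|n| = 4/√57.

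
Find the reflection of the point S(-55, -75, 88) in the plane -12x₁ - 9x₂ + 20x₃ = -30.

n = (-12, -9, 20), |n|² = 625, n·S − (-30) = 3125, so t = 3125/625 = 5.
Foot F = S − 5·n = (5, -30, -12); the reflection is 2F − S = (65, 15, -112).

(65, 15, -112)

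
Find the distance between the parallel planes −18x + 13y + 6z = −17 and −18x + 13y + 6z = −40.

With common normal n = (−18, 13, 6) (|n| = 23), the distance is |(-17) − (-40)|/|n| = 23/23 = 1.

1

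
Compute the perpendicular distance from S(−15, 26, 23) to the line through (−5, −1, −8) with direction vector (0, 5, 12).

√269

Direction vector d = (0, 5, 12).
AP = (−10, 27, 31); AP·d = 507, |AP|² = 1790, |d|² = 169.
distance² = |AP|² − (AP·d)²/|d|² = 1790 − 257049/169 = 269, so the distance is √269.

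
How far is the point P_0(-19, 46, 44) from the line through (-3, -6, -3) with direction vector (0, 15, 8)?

Direction vector d = (0, 15, 8).
AP = (-16, 52, 47), and AP × d = (-289, 128, -240).
|AP × d|² = 157505 and |d|² = 289, so the distance is √(157505/289) = √545.

√545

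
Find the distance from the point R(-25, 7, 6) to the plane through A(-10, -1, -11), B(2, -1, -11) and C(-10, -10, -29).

1/√5

AB = (12, 0, 0) and AC = (0, -9, -18), so a normal is n = AB × AC = (0, 216, -108).
Then n·(-25, 7, 6) - 972 = -108.
|n| = √(0 + 46656 + 11664) = 108√5, so the distance is |-108|/(108√5) = √5/5.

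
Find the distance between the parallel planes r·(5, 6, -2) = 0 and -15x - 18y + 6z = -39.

Divide the second equation by -3 to match normals: 5x + 6y - 2z = 13.
With common normal n = (5, 6, -2) (|n| = √65), the distance is |0 − 13|/|n| = 13/√65.

13/√65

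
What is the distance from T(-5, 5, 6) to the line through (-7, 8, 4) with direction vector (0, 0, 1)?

√13

Direction vector d = (0, 0, 1).
AP = (2, -3, 2), and AP × d = (-3, -2, 0).
|AP × d|² = 13 and |d|² = 1, so the distance is √13.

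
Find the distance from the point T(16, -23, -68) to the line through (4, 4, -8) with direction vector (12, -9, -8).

Direction vector d = (12, -9, -8).
AP = (12, -27, -60), and AP × d = (-324, -624, 216).
|AP × d|² = 541008 and |d|² = 289, so the distance is √(541008/289) = √1872 = 12√13.

12√13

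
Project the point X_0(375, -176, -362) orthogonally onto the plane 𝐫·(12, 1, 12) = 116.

The perpendicular from X_0 has direction n = (12, 1, 12): r = (375, -176, -362) + μ(12, 1, 12).
Substitute into the plane: n·(X_0 + μn) = 116 gives -20 + 289μ = 116, so μ = 8/17.
Foot = (375, -176, -362) + (8/17)·(12, 1, 12) = (6471/17, -2984/17, -6058/17).

(6471/17, -2984/17, -6058/17)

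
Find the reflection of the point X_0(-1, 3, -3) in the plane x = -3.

With n = (1, 0, 0), the signed offset is (n·X_0 − (-3))/|n|² = 2/1 = 2.
X_0' = X_0 − 2t·n = (-1, 3, -3) − 4·(1, 0, 0) = (-5, 3, -3).

(-5, 3, -3)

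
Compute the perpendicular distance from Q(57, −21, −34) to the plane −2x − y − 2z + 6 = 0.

19/3

d = |(-2)·57 + (-1)·(-21) + (-2)·(-34) − (-6)| / √(4 + 1 + 4) = |-19| / 3 = 19/3.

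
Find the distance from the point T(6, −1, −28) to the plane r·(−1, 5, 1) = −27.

d = |(-1)·6 + 5·(-1) + 1·(-28) − (-27)| / √(1 + 25 + 1) = |-12| / (3√3) = 4√3/3.

4/√3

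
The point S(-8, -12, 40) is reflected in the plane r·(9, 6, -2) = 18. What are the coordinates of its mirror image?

(28, 12, 32)

n = (9, 6, -2), |n|² = 121, n·S − 18 = -242, so t = -242/121 = -2.
Foot F = S − (-2)·n = (10, 0, 36); the reflection is 2F − S = (28, 12, 32).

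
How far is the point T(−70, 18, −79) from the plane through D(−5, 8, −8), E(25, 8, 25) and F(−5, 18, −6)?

1

DE = (30, 0, 33) and DF = (0, 10, 2), so a normal is n = DE × DF = (−330, −60, 300).
d = |(-330)·(-70) + (-60)·18 + 300·(-79) − (-1230)| / √(108900 + 3600 + 90000) = |-450| / 450 = 1.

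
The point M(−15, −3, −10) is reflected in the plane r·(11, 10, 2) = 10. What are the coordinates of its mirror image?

(7, 17, -6)

n = (11, 10, 2), |n|² = 225, n·M − 10 = -225, so t = -225/225 = -1.
Foot F = M − (-1)·n = (−4, 7, −8); the reflection is 2F − M = (7, 17, −6).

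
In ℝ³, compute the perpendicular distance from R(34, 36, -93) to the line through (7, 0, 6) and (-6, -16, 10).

9√97

A direction vector is d = (-13, -16, 4).
AP = (27, 36, -99), and AP × d = (-1440, 1179, 36).
|AP × d|² = 3464937 and |d|² = 441, so the distance is √(3464937/441) = √7857 = 9√97.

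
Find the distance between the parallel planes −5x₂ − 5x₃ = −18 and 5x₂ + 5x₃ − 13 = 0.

1/√2

Divide the second equation by -1 to match normals: −5x₂ − 5x₃ = -13.
With common normal n = (0, −5, −5) (|n| = 5√2), the distance is |(-18) − (-13)|/|n| = 5/(5√2) = 1/√2.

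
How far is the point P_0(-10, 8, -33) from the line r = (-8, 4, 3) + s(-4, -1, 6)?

6√13

Direction vector d = (-4, -1, 6).
AP = (-2, 4, -36), and AP × d = (-12, 156, 18).
|AP × d|² = 24804 and |d|² = 53, so the distance is √(24804/53) = √468 = 6√13.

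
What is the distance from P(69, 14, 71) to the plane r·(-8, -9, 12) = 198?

24/17

Normal vector n = (-8, -9, 12), and n·(69, 14, 71) - 198 = -24.
|n| = √(64 + 81 + 144) = 17, so the distance is |-24|/17 = 24/17.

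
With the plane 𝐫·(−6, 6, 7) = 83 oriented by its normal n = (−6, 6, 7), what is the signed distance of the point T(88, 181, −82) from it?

-9

n·T − 83 = -99.
|n| = 11, so the signed distance is -99/11 = -9.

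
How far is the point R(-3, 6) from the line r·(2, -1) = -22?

2√5

The normal to the line is n = (2, -1) with |n| = √5.
|n·R − (-22)| = |-12 − (-22)| = 10, so the distance is 10/√5 = 2√5.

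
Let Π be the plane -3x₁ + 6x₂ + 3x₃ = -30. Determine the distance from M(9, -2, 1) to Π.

2/√6

Normal vector n = (-3, 6, 3), and n·(9, -2, 1) - (-30) = -6.
|n| = √(9 + 36 + 9) = 3√6, so the distance is |-6|/(3√6) = √6/3.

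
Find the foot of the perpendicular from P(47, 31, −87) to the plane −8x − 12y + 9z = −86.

(7, -29, -42)

n = (−8, −12, 9), |n|² = 289, and n·P − (-86) = -1445.
t = -1445/289 = -5, so the foot is P − t·n = (47, 31, −87) − (-5)·(−8, −12, 9) = (7, −29, −42).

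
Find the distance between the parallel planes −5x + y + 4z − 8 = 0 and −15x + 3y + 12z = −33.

19/√42

Divide the second equation by 3 to match normals: −5x + y + 4z = -11.
With common normal n = (−5, 1, 4) (|n| = √42), the distance is |8 − (-11)|/|n| = 19/√42 = 19√42/42.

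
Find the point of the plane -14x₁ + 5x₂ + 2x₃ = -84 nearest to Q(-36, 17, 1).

n = (-14, 5, 2), |n|² = 225, and n·Q − (-84) = 675.
t = 675/225 = 3, so the foot is Q − t·n = (-36, 17, 1) − 3·(-14, 5, 2) = (6, 2, -5).

(6, 2, -5)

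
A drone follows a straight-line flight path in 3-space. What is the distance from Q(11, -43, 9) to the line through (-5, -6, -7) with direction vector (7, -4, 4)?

3√65

Direction vector d = (7, -4, 4).
AP = (16, -37, 16), and AP × d = (-84, 48, 195).
|AP × d|² = 47385 and |d|² = 81, so the distance is √(47385/81) = √585 = 3√65.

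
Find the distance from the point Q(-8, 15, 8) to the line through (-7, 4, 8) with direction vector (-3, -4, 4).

9

Direction vector d = (-3, -4, 4).
AP = (-1, 11, 0); AP·d = -41, |AP|² = 122, |d|² = 41.
distance² = |AP|² − (AP·d)²/|d|² = 122 − 1681/41 = 81, so the distance is 9.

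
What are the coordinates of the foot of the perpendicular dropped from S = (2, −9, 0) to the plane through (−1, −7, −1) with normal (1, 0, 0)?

The perpendicular from S has direction n = (1, 0, 0): r = (2, −9, 0) + μ(1, 0, 0).
Substitute into the plane: n·(S + μn) = -1 gives 2 + 1μ = -1, so μ = -3.
Foot = (2, −9, 0) + (-3)·(1, 0, 0) = (−1, −9, 0).

(-1, -9, 0)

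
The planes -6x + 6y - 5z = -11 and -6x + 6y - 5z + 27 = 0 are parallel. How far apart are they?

With common normal n = (-6, 6, -5) (|n| = √97), the distance is |(-11) − (-27)|/|n| = 16/√97.

16/√97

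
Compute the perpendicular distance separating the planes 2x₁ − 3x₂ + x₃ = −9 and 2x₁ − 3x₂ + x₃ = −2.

With common normal n = (2, −3, 1) (|n| = √14), the distance is |(-9) − (-2)|/|n| = 7/√14.

√14/2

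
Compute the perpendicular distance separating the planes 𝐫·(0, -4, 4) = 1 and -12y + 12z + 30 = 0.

Divide the second equation by 3 to match normals: -4y + 4z = -10.
With common normal n = (0, -4, 4) (|n| = 4√2), the distance is |1 − (-10)|/|n| = 11/(4√2).

11/(4√2)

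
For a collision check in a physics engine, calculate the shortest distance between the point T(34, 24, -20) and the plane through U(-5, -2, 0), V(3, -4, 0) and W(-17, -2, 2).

23√53/53

UV = (8, -2, 0) and UW = (-12, 0, 2), so a normal is n = UV × UW = (-4, -16, -24).
d = |(-4)·34 + (-16)·24 + (-24)·(-20) − 52| / √(16 + 256 + 576) = |-92| / (4√53) = 23/√53.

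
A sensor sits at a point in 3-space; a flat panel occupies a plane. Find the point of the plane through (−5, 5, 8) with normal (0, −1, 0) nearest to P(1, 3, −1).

The perpendicular from P has direction n = (0, −1, 0): r = (1, 3, −1) + t(0, −1, 0).
Substitute into the plane: n·(P + tn) = -5 gives -3 + 1t = -5, so t = -2.
Foot = (1, 3, −1) + (-2)·(0, −1, 0) = (1, 5, −1).

(1, 5, -1)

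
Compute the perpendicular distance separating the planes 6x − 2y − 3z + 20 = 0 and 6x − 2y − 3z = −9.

Both planes have normal n = (6, −2, −3), |n| = 7. Any point on the first plane is at distance |(-9) − (-20)|/|n| = 11/7 from the second.

11/7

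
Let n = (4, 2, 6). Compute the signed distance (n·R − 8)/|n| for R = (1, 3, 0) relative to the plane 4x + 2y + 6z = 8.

√14/14

n·R − 8 = 2.
|n| = 2√14, so the signed distance is √14/14.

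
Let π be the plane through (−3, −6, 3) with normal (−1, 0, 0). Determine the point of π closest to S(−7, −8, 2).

n = (−1, 0, 0), |n|² = 1, and n·S − 3 = 4.
t = 4/1 = 4, so the foot is S − t·n = (−7, −8, 2) − 4·(−1, 0, 0) = (−3, −8, 2).

(-3, -8, 2)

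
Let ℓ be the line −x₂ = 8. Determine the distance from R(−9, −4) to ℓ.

4

d = |0·(-9) + (-1)·(-4) − 8| / √(0 + 1) = |-4|/1 = 4.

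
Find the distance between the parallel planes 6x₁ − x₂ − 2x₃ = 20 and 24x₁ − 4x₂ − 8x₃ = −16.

24√41/41

Divide the second equation by 4 to match normals: 6x₁ − x₂ − 2x₃ = -4.
Both planes have normal n = (6, −1, −2), |n| = √41. Any point on the first plane is at distance |(-4) − 20|/|n| = 24/√41 from the second.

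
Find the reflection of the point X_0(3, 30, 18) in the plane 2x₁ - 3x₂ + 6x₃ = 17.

n = (2, -3, 6), |n|² = 49, n·X_0 − 17 = 7, so t = 7/49 = 1/7.
Foot F = X_0 − (1/7)·n = (19/7, 213/7, 120/7); the reflection is 2F − X_0 = (17/7, 216/7, 114/7).

(17/7, 216/7, 114/7)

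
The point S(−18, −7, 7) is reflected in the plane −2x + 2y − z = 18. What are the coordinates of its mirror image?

With n = (−2, 2, −1), the signed offset is (n·S − 18)/|n|² = -3/9 = -1/3.
S' = S − 2t·n = (−18, −7, 7) − (-2/3)·(−2, 2, −1) = (−58/3, −17/3, 19/3).

(-58/3, -17/3, 19/3)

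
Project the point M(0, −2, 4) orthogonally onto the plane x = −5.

(-5, -2, 4)

n = (1, 0, 0), |n|² = 1, and n·M − (-5) = 5.
t = 5/1 = 5, so the foot is M − t·n = (0, −2, 4) − 5·(1, 0, 0) = (−5, −2, 4).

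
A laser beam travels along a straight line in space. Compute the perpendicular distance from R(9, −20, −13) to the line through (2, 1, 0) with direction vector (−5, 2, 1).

Direction vector d = (−5, 2, 1).
AP = (7, −21, −13); AP·d = -90, |AP|² = 659, |d|² = 30.
distance² = |AP|² − (AP·d)²/|d|² = 659 − 8100/30 = 389, so the distance is √389.

√389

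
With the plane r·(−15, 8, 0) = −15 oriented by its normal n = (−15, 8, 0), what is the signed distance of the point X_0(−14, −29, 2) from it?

-7/17

n·X_0 − (-15) = -7.
|n| = 17, so the signed distance is -7/17.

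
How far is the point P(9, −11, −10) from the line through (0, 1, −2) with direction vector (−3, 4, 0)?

Direction vector d = (−3, 4, 0).
AP = (9, −12, −8), and AP × d = (32, 24, 0).
|AP × d|² = 1600 and |d|² = 25, so the distance is √(1600/25) = √64 = 8.

8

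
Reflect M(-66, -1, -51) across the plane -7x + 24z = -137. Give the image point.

(-80, -1, -3)

With n = (-7, 0, 24), the signed offset is (n·M − (-137))/|n|² = -625/625 = -1.
M' = M − 2t·n = (-66, -1, -51) − (-2)·(-7, 0, 24) = (-80, -1, -3).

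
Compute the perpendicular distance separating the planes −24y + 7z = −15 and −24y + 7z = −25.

Both planes have normal n = (0, −24, 7), |n| = 25. Any point on the first plane is at distance |(-25) − (-15)|/|n| = 10/25 = 2/5 from the second.

2/5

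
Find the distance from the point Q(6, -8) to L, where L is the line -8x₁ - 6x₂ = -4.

2/5

d = |(-8)·6 + (-6)·(-8) − (-4)| / √(64 + 36) = |4|/10 = 2/5.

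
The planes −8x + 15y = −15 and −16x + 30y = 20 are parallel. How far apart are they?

25/17

Divide the second equation by 2 to match normals: −8x + 15y = 10.
With common normal n = (−8, 15, 0) (|n| = 17), the distance is |(-15) − 10|/|n| = 25/17.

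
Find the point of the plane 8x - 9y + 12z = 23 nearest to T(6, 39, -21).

(22, 21, 3)

n = (8, -9, 12), |n|² = 289, and n·T − 23 = -578.
t = -578/289 = -2, so the foot is T − t·n = (6, 39, -21) − (-2)·(8, -9, 12) = (22, 21, 3).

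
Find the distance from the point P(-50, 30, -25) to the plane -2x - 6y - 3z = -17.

12/7

Normal vector n = (-2, -6, -3), and n·(-50, 30, -25) - (-17) = 12.
|n| = √(4 + 36 + 9) = 7, so the distance is |12|/7 = 12/7.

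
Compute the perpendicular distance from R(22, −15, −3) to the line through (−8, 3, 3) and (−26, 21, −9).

6√13

A direction vector is d = (−18, 18, −12).
AP = (30, −18, −6), and AP × d = (324, 468, 216).
|AP × d|² = 370656 and |d|² = 792, so the distance is √(370656/792) = √468 = 6√13.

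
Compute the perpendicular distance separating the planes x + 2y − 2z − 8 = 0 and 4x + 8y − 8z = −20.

13/3

Divide the second equation by 4 to match normals: x + 2y − 2z = -5.
Both planes have normal n = (1, 2, −2), |n| = 3. Any point on the first plane is at distance |(-5) − 8|/|n| = 13/3 from the second.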